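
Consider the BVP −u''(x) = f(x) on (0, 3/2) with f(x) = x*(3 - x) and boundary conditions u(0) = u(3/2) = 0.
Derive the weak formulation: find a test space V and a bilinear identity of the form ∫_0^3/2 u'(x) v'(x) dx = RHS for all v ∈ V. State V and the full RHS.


V = H^1_0(0, 3/2) (so v(0) = v(3/2) = 0); weak form: ∫_0^3/2 u'v' dx = ∫_0^3/2 (x*(3 - x)) v dx for all v ∈ V.

Multiply both sides by a test function v and integrate from 0 to 3/2:
  ∫_0^3/2 −u''(x) v(x) dx = ∫_0^3/2 f(x) v(x) dx.
Integrate the LHS by parts once:
  ∫_0^3/2 −u'' v dx = −[u'(x) v(x)]_0^3/2 + ∫_0^3/2 u'(x) v'(x) dx.
Thus ∫_0^3/2 u'(x) v'(x) dx = ∫_0^3/2 f(x) v(x) dx + [u'(x) v(x)]_0^3/2.
Choose V so that boundary terms are either known or forced to vanish.
u is Dirichlet: u(0) = u(3/2) = 0. Let V = H^1_0(0, 3/2); then v(0) = v(3/2) = 0, and [u' v]_0^3/2 = 0.
Weak formulation: find u (satisfying any essential BC) such that ∫_0^3/2 u'(x) v'(x) dx = ∫_0^3/2 f v dx for all v ∈ V.
Substituting f(x) = x*(3 - x), the right-hand side is ∫_0^3/2 (x*(3 - x)) v dx.


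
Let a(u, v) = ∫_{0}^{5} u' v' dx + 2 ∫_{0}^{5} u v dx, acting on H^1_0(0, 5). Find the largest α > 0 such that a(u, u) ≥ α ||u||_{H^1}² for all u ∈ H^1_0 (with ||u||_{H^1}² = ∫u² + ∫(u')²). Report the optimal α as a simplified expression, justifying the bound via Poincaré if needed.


α = 1

Coercivity of a(·,·) on H^1_0(0, 5) means a(u, u) ≥ α ||u||_{H^1}² for every u ∈ H^1_0.
The interval has length L = 5, and Poincaré/coercivity depend only on L. Here a(u, u) = ∫(u')² + (2)·∫u².
Here c = 2 ≥ 1, so a(u,u) = ∫(u')² + c∫u² ≥ ∫(u')² + ∫u² = ||u||_{H^1}², i.e. α = 1 works. No larger α is possible: a(u,u) ≥ α||u||_{H^1}² means (1−α)∫(u')² ≥ (α−c)∫u², and for the modes u_n = sin(nπ(x−x₀)/L) (x₀ the left endpoint) one has ∫u_n²/∫(u_n')² = (L/(nπ))² → 0, so a(u_n,u_n)/||u_n||_{H^1}² → 1. Hence the optimal constant is α = 1.
Therefore α = 1.


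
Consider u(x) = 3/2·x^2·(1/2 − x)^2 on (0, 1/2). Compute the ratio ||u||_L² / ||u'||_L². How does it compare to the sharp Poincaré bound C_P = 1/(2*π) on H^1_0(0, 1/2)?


||u||_L² / ||u'||_L² = sqrt(3)/12 < C_P = 1/(2*π).

u(x) = 3/2·x^2·(1/2 − x)^2, so u'(x) = 3*x*(2*x - 1)*(4*x - 1)/4.
u(x) = 3/2·x^2·(1/2 − x)^2 vanishes at x = 0 and x = 1/2, so u ∈ H^1_0(0, 1/2). Differentiate via the product rule and integrate the resulting polynomials term by term.
  ∫_0^1/2 u² dx = ∫_0^1/2 (9*x^8/4 - 9*x^7/2 + 27*x^6/8 - 9*x^5/8 + 9*x^4/64) dx. Term by term:
    ∫_0^1/2 9*x^8/4 dx = 1/2048;  ∫_0^1/2 -9*x^7/2 dx = -9/4096;  ∫_0^1/2 27*x^6/8 dx = 27/7168;
    ∫_0^1/2 -9*x^5/8 dx = -3/1024;  ∫_0^1/2 9*x^4/64 dx = 9/10240.
  Sum: 1/2048 − 9/4096 + 27/7168 − 3/1024 + 9/10240 = 1/143360.
  ∫_0^1/2 (u')² dx = ∫_0^1/2 (36*x^6 - 54*x^5 + 117*x^4/4 - 27*x^3/4 + 9*x^2/16) dx. Term by term:
    ∫_0^1/2 36*x^6 dx = 9/224;  ∫_0^1/2 -54*x^5 dx = -9/64;  ∫_0^1/2 117*x^4/4 dx = 117/640;
    ∫_0^1/2 -27*x^3/4 dx = -27/256;  ∫_0^1/2 9*x^2/16 dx = 3/128.
  Sum: 9/224 − 9/64 + 117/640 − 27/256 + 3/128 = 3/8960.
∫_0^1/2 u² dx = 1/143360, so ||u||_L² = sqrt(35)/2240.
∫_0^1/2 (u')² dx = 3/8960, so ||u'||_L² = sqrt(105)/560.
Ratio ||u||_L² / ||u'||_L² = sqrt(3)/12.
Sharp Poincaré constant on H^1_0(0, 1/2) is C_P = L/π = 1/(2*π), achieved by sin(2*π·x).
A polynomial bump cannot attain the sharp Poincaré constant (only the first sine eigenfunction does), so the ratio is strictly less than C_P, consistent with ||u||_L² ≤ C_P ||u'||_L².


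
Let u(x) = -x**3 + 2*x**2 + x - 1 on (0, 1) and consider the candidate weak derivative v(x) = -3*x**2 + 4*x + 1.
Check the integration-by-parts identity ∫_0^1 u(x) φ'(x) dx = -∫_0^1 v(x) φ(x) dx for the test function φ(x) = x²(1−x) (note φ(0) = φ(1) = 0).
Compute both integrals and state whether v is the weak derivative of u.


LHS = -11/60, RHS = -11/60. Yes, v = u' weakly.

u(x) = -x**3 + 2*x**2 + x - 1, classical derivative u'(x) = -3*x**2 + 4*x + 1.
φ(x) = x²(1−x), so φ'(x) = x*(2 - 3*x).
Note φ(0) = φ(1) = 0, so the boundary term u·φ vanishes.
LHS = ∫_0^1 u(x) φ'(x) dx = ∫_0^1 (3*x^5 - 8*x^4 + x^3 + 5*x^2 - 2*x) dx. Term by term:
  ∫_0^1 3*x^5 dx = 1/2;  ∫_0^1 -8*x^4 dx = -8/5;  ∫_0^1 x^3 dx = 1/4;
  ∫_0^1 5*x^2 dx = 5/3;  ∫_0^1 -2*x dx = -1.
Sum: 1/2 − 8/5 + 1/4 + 5/3 − 1 = -11/60.
So LHS = -11/60.
∫_0^1 v(x) φ(x) dx = ∫_0^1 (3*x^5 - 7*x^4 + 3*x^3 + x^2) dx. Term by term:
  ∫_0^1 3*x^5 dx = 1/2;  ∫_0^1 -7*x^4 dx = -7/5;  ∫_0^1 3*x^3 dx = 3/4;
  ∫_0^1 x^2 dx = 1/3.
Sum: 1/2 − 7/5 + 3/4 + 1/3 = 11/60.
So RHS = -∫_0^1 v(x) φ(x) dx = -11/60.
LHS = RHS, so the identity holds for this test φ.
Moreover u is smooth here and v(x) = u'(x) = -3*x**2 + 4*x + 1 pointwise, so the identity holds for every test function. Hence v is the weak derivative of u.


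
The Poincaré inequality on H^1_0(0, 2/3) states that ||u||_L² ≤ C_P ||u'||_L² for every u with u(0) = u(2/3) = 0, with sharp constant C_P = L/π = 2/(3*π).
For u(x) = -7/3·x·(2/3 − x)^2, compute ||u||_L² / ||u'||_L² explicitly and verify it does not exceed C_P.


||u||_L² / ||u'||_L² = sqrt(14)/21 < C_P = 2/(3*π).

u(x) = -7/3·x·(2/3 − x)^2, so u'(x) = -7*x^2 + 56*x/9 - 28/27.
u(x) = -7/3·x·(2/3 − x)^2 vanishes at x = 0 and x = 2/3, so u ∈ H^1_0(0, 2/3). Differentiate via the product rule and integrate the resulting polynomials term by term.
  ∫_0^2/3 u² dx = ∫_0^2/3 (49*x^6/9 - 392*x^5/27 + 392*x^4/27 - 1568*x^3/243 + 784*x^2/729) dx. Term by term:
    ∫_0^2/3 49*x^6/9 dx = 896/19683;  ∫_0^2/3 -392*x^5/27 dx = -12544/59049;  ∫_0^2/3 392*x^4/27 dx = 12544/32805;
    ∫_0^2/3 -1568*x^3/243 dx = -6272/19683;  ∫_0^2/3 784*x^2/729 dx = 6272/59049.
  Sum: 896/19683 − 12544/59049 + 12544/32805 − 6272/19683 + 6272/59049 = 896/295245.
  ∫_0^2/3 (u')² dx = ∫_0^2/3 (49*x^4 - 784*x^3/9 + 4312*x^2/81 - 3136*x/243 + 784/729) dx. Term by term:
    ∫_0^2/3 49*x^4 dx = 1568/1215;  ∫_0^2/3 -784*x^3/9 dx = -3136/729;  ∫_0^2/3 4312*x^2/81 dx = 34496/6561;
    ∫_0^2/3 -3136*x/243 dx = -6272/2187;  ∫_0^2/3 784/729 dx = 1568/2187.
  Sum: 1568/1215 − 3136/729 + 34496/6561 − 6272/2187 + 1568/2187 = 3136/32805.
∫_0^2/3 u² dx = 896/295245, so ||u||_L² = 8*sqrt(70)/1215.
∫_0^2/3 (u')² dx = 3136/32805, so ||u'||_L² = 56*sqrt(5)/405.
Ratio ||u||_L² / ||u'||_L² = sqrt(14)/21.
Sharp Poincaré constant on H^1_0(0, 2/3) is C_P = L/π = 2/(3*π), achieved by sin(3*π/2·x).
A polynomial bump cannot attain the sharp Poincaré constant (only the first sine eigenfunction does), so the ratio is strictly less than C_P, consistent with ||u||_L² ≤ C_P ||u'||_L².


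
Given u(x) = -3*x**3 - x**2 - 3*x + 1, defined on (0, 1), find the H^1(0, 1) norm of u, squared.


||u||_{H^1}^2 = 1385/21

The H^1 norm (squared) on an interval (0, L) is
  ||u||_{H^1}^2 = ∫_0^L u(x)^2 dx + ∫_0^L u'(x)^2 dx.
Compute u'(x) = -9*x**2 - 2*x - 3.
Then u(x)^2 = 9*x**6 + 6*x**5 + 19*x**4 + 7*x**2 - 6*x + 1 and u'(x)^2 = 81*x**4 + 36*x**3 + 58*x**2 + 12*x + 9.
Integrate each monomial from 0 to 1 using ∫_0^1 c·x^n dx = c·1^(n+1)/(n+1):
  ∫_0^1 u(x)^2 dx = ∫_0^1 (9*x^6 + 6*x^5 + 19*x^4 + 7*x^2 - 6*x + 1) dx. Term by term:
    ∫_0^1 9*x^6 dx = 9/7;  ∫_0^1 6*x^5 dx = 1;  ∫_0^1 19*x^4 dx = 19/5;
    ∫_0^1 7*x^2 dx = 7/3;  ∫_0^1 -6*x dx = -3;  ∫_0^1 1 dx = 1.
  Sum: 9/7 + 1 + 19/5 + 7/3 − 3 + 1 = 674/105.
  ∫_0^1 u'(x)^2 dx = ∫_0^1 (81*x^4 + 36*x^3 + 58*x^2 + 12*x + 9) dx. Term by term:
    ∫_0^1 81*x^4 dx = 81/5;  ∫_0^1 36*x^3 dx = 9;  ∫_0^1 58*x^2 dx = 58/3;
    ∫_0^1 12*x dx = 6;  ∫_0^1 9 dx = 9.
  Sum: 81/5 + 9 + 58/3 + 6 + 9 = 893/15.
Adding: ||u||_{H^1}^2 = 674/105 + 893/15 = 1385/21.


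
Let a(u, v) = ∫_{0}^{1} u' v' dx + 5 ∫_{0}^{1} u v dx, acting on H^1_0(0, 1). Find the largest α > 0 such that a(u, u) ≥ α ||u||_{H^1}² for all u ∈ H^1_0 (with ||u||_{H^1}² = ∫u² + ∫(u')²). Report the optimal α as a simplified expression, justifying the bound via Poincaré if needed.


α = 1

Coercivity of a(·,·) on H^1_0(0, 1) means a(u, u) ≥ α ||u||_{H^1}² for every u ∈ H^1_0.
The interval has length L = 1, and Poincaré/coercivity depend only on L. Here a(u, u) = ∫(u')² + (5)·∫u².
Here c = 5 ≥ 1, so a(u,u) = ∫(u')² + c∫u² ≥ ∫(u')² + ∫u² = ||u||_{H^1}², i.e. α = 1 works. No larger α is possible: a(u,u) ≥ α||u||_{H^1}² means (1−α)∫(u')² ≥ (α−c)∫u², and for the modes u_n = sin(nπ(x−x₀)/L) (x₀ the left endpoint) one has ∫u_n²/∫(u_n')² = (L/(nπ))² → 0, so a(u_n,u_n)/||u_n||_{H^1}² → 1. Hence the optimal constant is α = 1.
Therefore α = 1.


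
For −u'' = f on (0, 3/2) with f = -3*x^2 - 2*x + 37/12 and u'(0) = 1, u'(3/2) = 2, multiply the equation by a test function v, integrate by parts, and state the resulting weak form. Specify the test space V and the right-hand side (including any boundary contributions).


V = H^1(0, 3/2) (v unrestricted at boundary; u is determined up to an additive constant); weak form: ∫_0^3/2 u'v' dx = ∫_0^3/2 (-3*x^2 - 2*x + 37/12) v dx + 2·v(3/2) − v(0) for all v ∈ V.

Multiply both sides by a test function v and integrate from 0 to 3/2:
  ∫_0^3/2 −u''(x) v(x) dx = ∫_0^3/2 f(x) v(x) dx.
Integrate the LHS by parts once:
  ∫_0^3/2 −u'' v dx = −[u'(x) v(x)]_0^3/2 + ∫_0^3/2 u'(x) v'(x) dx.
Thus ∫_0^3/2 u'(x) v'(x) dx = ∫_0^3/2 f(x) v(x) dx + [u'(x) v(x)]_0^3/2.
Choose V so that boundary terms are either known or forced to vanish.
u has inhomogeneous Neumann u'(0) = 1, u'(3/2) = 2. [u' v]_0^3/2 = (2)·v(3/2) − (1)·v(0) = 2·v(3/2) − v(0). Take V = H^1(0, 3/2); boundary term becomes part of RHS.
Weak formulation: find u (satisfying any essential BC) such that ∫_0^3/2 u'(x) v'(x) dx = ∫_0^3/2 f v dx + 2·v(3/2) − v(0) for all v ∈ V (Neumann data are natural BCs: they enter the RHS as boundary terms).
Substituting f(x) = -3*x^2 - 2*x + 37/12, the right-hand side is ∫_0^3/2 (-3*x^2 - 2*x + 37/12) v dx + 2·v(3/2) − v(0).
Compatibility check (pure Neumann): taking v ≡ 1 ∈ V gives 0 = ∫_0^3/2 f dx + (2) − (1), i.e. ∫_0^3/2 f dx must equal u'(0) − u'(3/2) = -1. Indeed ∫_0^3/2 (-3*x^2 - 2*x + 37/12) dx = -1, so the data are compatible. The solution is then unique only up to an additive constant (fix it e.g. by requiring ∫_0^3/2 u dx = 0).


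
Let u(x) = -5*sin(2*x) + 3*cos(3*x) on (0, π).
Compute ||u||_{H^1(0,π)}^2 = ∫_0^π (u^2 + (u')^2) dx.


||u||_{H^1(0,π)}^2 = 240 + 215*π/2

u'(x) = -9*sin(3*x) - 10*cos(2*x).
Expand u² and (u')² and integrate term by term on (0, π), using: for integers n ≥ 1, ∫_0^π sin²(nx) dx = ∫_0^π cos²(nx) dx = π/2; for n ≠ n', ∫_0^π sin(nx)sin(n'x) dx = ∫_0^π cos(nx)cos(n'x) dx = 0; and by product-to-sum, ∫_0^π sin(nx)cos(n'x) dx = ½∫_0^π [sin((n+n')x) + sin((n−n')x)] dx, which is 0 when n+n' is even and 2n/(n²−n'²) when n+n' is odd (it need not vanish on (0, π)).
  u² squared terms: (-5)²·∫sin(2x)² dx = 25·π/2 = 25*π/2;  (3)²·∫cos(3x)² dx = 9·π/2 = 9*π/2.
  u² cross terms: 2·(-5)·(3)·∫sin(2x)·cos(3x) dx = -30·(-4/5) = 24.
  So ∫_0^π u² dx = 25*π/2 + 9*π/2 + 24 = 24 + 17*π.
  (u')² squared terms: (-10)²·∫cos(2x)² dx = 100·π/2 = 50*π;  (-9)²·∫sin(3x)² dx = 81·π/2 = 81*π/2.
  (u')² cross terms: 2·(-10)·(-9)·∫cos(2x)·sin(3x) dx = 180·(6/5) = 216.
  So ∫_0^π (u')² dx = 50*π + 81*π/2 + 216 = 216 + 181*π/2.
||u||_{H^1}^2 = (24 + 17*π) + (216 + 181*π/2) = 240 + 215*π/2.


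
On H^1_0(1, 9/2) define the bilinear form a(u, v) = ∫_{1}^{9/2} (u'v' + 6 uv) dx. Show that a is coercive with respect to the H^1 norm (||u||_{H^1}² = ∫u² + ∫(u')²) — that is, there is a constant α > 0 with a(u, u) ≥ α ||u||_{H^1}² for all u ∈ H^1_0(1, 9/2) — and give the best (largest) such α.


α = 1

Coercivity of a(·,·) on H^1_0(1, 9/2) means a(u, u) ≥ α ||u||_{H^1}² for every u ∈ H^1_0.
The interval has length L = 7/2, and Poincaré/coercivity depend only on L. Here a(u, u) = ∫(u')² + (6)·∫u².
Here c = 6 ≥ 1, so a(u,u) = ∫(u')² + c∫u² ≥ ∫(u')² + ∫u² = ||u||_{H^1}², i.e. α = 1 works. No larger α is possible: a(u,u) ≥ α||u||_{H^1}² means (1−α)∫(u')² ≥ (α−c)∫u², and for the modes u_n = sin(nπ(x−x₀)/L) (x₀ the left endpoint) one has ∫u_n²/∫(u_n')² = (L/(nπ))² → 0, so a(u_n,u_n)/||u_n||_{H^1}² → 1. Hence the optimal constant is α = 1.
Therefore α = 1.


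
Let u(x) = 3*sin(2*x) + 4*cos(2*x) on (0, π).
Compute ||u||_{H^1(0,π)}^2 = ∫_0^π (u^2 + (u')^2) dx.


||u||_{H^1(0,π)}^2 = 125*π/2

u'(x) = -8*sin(2*x) + 6*cos(2*x).
Expand u² and (u')² and integrate term by term on (0, π), using: for integers n ≥ 1, ∫_0^π sin²(nx) dx = ∫_0^π cos²(nx) dx = π/2; for n ≠ n', ∫_0^π sin(nx)sin(n'x) dx = ∫_0^π cos(nx)cos(n'x) dx = 0; and by product-to-sum, ∫_0^π sin(nx)cos(n'x) dx = ½∫_0^π [sin((n+n')x) + sin((n−n')x)] dx, which is 0 when n+n' is even and 2n/(n²−n'²) when n+n' is odd (it need not vanish on (0, π)).
  u² squared terms: (3)²·∫sin(2x)² dx = 9·π/2 = 9*π/2;  (4)²·∫cos(2x)² dx = 16·π/2 = 8*π.
  u² cross terms: 2·(3)·(4)·∫sin(2x)·cos(2x) dx = 24·(0) = 0.
  So ∫_0^π u² dx = 9*π/2 + 8*π + 0 = 25*π/2.
  (u')² squared terms: (-8)²·∫sin(2x)² dx = 64·π/2 = 32*π;  (6)²·∫cos(2x)² dx = 36·π/2 = 18*π.
  (u')² cross terms: 2·(-8)·(6)·∫sin(2x)·cos(2x) dx = -96·(0) = 0.
  So ∫_0^π (u')² dx = 32*π + 18*π + 0 = 50*π.
||u||_{H^1}^2 = (25*π/2) + (50*π) = 125*π/2.


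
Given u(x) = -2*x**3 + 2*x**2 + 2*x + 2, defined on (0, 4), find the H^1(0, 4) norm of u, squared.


||u||_{H^1}^2 = 269216/35

The H^1 norm (squared) on an interval (0, L) is
  ||u||_{H^1}^2 = ∫_0^L u(x)^2 dx + ∫_0^L u'(x)^2 dx.
Compute u'(x) = -6*x**2 + 4*x + 2.
Then u(x)^2 = 4*x**6 - 8*x**5 - 4*x**4 + 12*x**2 + 8*x + 4 and u'(x)^2 = 36*x**4 - 48*x**3 - 8*x**2 + 16*x + 4.
Integrate each monomial from 0 to 4 using ∫_0^4 c·x^n dx = c·4^(n+1)/(n+1):
  ∫_0^4 u(x)^2 dx = ∫_0^4 (4*x^6 - 8*x^5 - 4*x^4 + 12*x^2 + 8*x + 4) dx. Term by term:
    ∫_0^4 4*x^6 dx = 65536/7;  ∫_0^4 -8*x^5 dx = -16384/3;  ∫_0^4 -4*x^4 dx = -4096/5;
    ∫_0^4 12*x^2 dx = 256;  ∫_0^4 8*x dx = 64;  ∫_0^4 4 dx = 16.
  Sum: 65536/7 − 16384/3 − 4096/5 + 256 + 64 + 16 = 358864/105.
  ∫_0^4 u'(x)^2 dx = ∫_0^4 (36*x^4 - 48*x^3 - 8*x^2 + 16*x + 4) dx. Term by term:
    ∫_0^4 36*x^4 dx = 36864/5;  ∫_0^4 -48*x^3 dx = -3072;  ∫_0^4 -8*x^2 dx = -512/3;
    ∫_0^4 16*x dx = 128;  ∫_0^4 4 dx = 16.
  Sum: 36864/5 − 3072 − 512/3 + 128 + 16 = 64112/15.
Adding: ||u||_{H^1}^2 = 358864/105 + 64112/15 = 269216/35.


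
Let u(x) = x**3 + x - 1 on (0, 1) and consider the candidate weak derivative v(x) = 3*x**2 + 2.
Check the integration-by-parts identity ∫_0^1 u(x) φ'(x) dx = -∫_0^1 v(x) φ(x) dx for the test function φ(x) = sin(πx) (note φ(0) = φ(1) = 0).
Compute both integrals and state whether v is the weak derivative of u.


LHS = -5/π + 12/π^3, RHS = -7/π + 12/π^3. No, v is not the weak derivative of u.

u(x) = x**3 + x - 1, classical derivative u'(x) = 3*x**2 + 1.
φ(x) = sin(πx), so φ'(x) = π*cos(π*x).
Note φ(0) = φ(1) = 0, so the boundary term u·φ vanishes.
LHS = ∫_0^1 u(x) φ'(x) dx = ∫_0^1 (π*x^3*cos(π*x) + π*x*cos(π*x) - π*cos(π*x)) dx. Term by term:
  ∫_0^1 -π*cos(π*x) dx = 0;  ∫_0^1 π*x*cos(π*x) dx = -2/π;  ∫_0^1 π*x^3*cos(π*x) dx = -3/π + 12/π^3.
Sum: 0 − 2/π + -3/π + 12/π^3 = -5/π + 12/π^3.
So LHS = -5/π + 12/π^3.
∫_0^1 v(x) φ(x) dx = ∫_0^1 (3*x^2*sin(π*x) + 2*sin(π*x)) dx. Term by term:
  ∫_0^1 2*sin(π*x) dx = 4/π;  ∫_0^1 3*x^2*sin(π*x) dx = -12/π^3 + 3/π.
Sum: 4/π + -12/π^3 + 3/π = -12/π^3 + 7/π.
So RHS = -∫_0^1 v(x) φ(x) dx = -7/π + 12/π^3.
LHS − RHS = 2/π ≠ 0, so the identity fails.
(For a valid weak derivative the identity must hold for EVERY test function, in particular this one. The failure shows v is NOT the weak derivative of u.)
Correct weak derivative would be u'(x) = 3*x**2 + 1.


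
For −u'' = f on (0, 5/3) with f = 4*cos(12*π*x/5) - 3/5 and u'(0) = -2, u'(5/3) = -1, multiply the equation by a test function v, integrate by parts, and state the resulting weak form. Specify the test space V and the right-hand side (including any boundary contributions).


V = H^1(0, 5/3) (v unrestricted at boundary; u is determined up to an additive constant); weak form: ∫_0^5/3 u'v' dx = ∫_0^5/3 (4*cos(12*π*x/5) - 3/5) v dx − v(5/3) + 2·v(0) for all v ∈ V.

Multiply both sides by a test function v and integrate from 0 to 5/3:
  ∫_0^5/3 −u''(x) v(x) dx = ∫_0^5/3 f(x) v(x) dx.
Integrate the LHS by parts once:
  ∫_0^5/3 −u'' v dx = −[u'(x) v(x)]_0^5/3 + ∫_0^5/3 u'(x) v'(x) dx.
Thus ∫_0^5/3 u'(x) v'(x) dx = ∫_0^5/3 f(x) v(x) dx + [u'(x) v(x)]_0^5/3.
Choose V so that boundary terms are either known or forced to vanish.
u has inhomogeneous Neumann u'(0) = -2, u'(5/3) = -1. [u' v]_0^5/3 = (-1)·v(5/3) − (-2)·v(0) = − v(5/3) + 2·v(0). Take V = H^1(0, 5/3); boundary term becomes part of RHS.
Weak formulation: find u (satisfying any essential BC) such that ∫_0^5/3 u'(x) v'(x) dx = ∫_0^5/3 f v dx − v(5/3) + 2·v(0) for all v ∈ V (Neumann data are natural BCs: they enter the RHS as boundary terms).
Substituting f(x) = 4*cos(12*π*x/5) - 3/5, the right-hand side is ∫_0^5/3 (4*cos(12*π*x/5) - 3/5) v dx − v(5/3) + 2·v(0).
Compatibility check (pure Neumann): taking v ≡ 1 ∈ V gives 0 = ∫_0^5/3 f dx + (-1) − (-2), i.e. ∫_0^5/3 f dx must equal u'(0) − u'(5/3) = -1. Indeed ∫_0^5/3 (4*cos(12*π*x/5) - 3/5) dx = -1, so the data are compatible. The solution is then unique only up to an additive constant (fix it e.g. by requiring ∫_0^5/3 u dx = 0).


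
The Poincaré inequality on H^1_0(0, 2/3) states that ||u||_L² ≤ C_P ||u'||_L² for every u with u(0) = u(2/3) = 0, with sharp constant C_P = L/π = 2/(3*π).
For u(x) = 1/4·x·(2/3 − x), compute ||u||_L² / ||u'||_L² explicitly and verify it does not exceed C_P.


||u||_L² / ||u'||_L² = sqrt(10)/15 < C_P = 2/(3*π).

u(x) = 1/4·x·(2/3 − x), so u'(x) = 1/6 - x/2.
u(x) = 1/4·x·(2/3 − x) vanishes at x = 0 and x = 2/3, so u ∈ H^1_0(0, 2/3). Differentiate via the product rule and integrate the resulting polynomials term by term.
  ∫_0^2/3 u² dx = ∫_0^2/3 (x^4/16 - x^3/12 + x^2/36) dx. Term by term:
    ∫_0^2/3 x^4/16 dx = 2/1215;  ∫_0^2/3 -x^3/12 dx = -1/243;  ∫_0^2/3 x^2/36 dx = 2/729.
  Sum: 2/1215 − 1/243 + 2/729 = 1/3645.
  ∫_0^2/3 (u')² dx = ∫_0^2/3 (x^2/4 - x/6 + 1/36) dx. Term by term:
    ∫_0^2/3 x^2/4 dx = 2/81;  ∫_0^2/3 -x/6 dx = -1/27;  ∫_0^2/3 1/36 dx = 1/54.
  Sum: 2/81 − 1/27 + 1/54 = 1/162.
∫_0^2/3 u² dx = 1/3645, so ||u||_L² = sqrt(5)/135.
∫_0^2/3 (u')² dx = 1/162, so ||u'||_L² = sqrt(2)/18.
Ratio ||u||_L² / ||u'||_L² = sqrt(10)/15.
Sharp Poincaré constant on H^1_0(0, 2/3) is C_P = L/π = 2/(3*π), achieved by sin(3*π/2·x).
A polynomial bump cannot attain the sharp Poincaré constant (only the first sine eigenfunction does), so the ratio is strictly less than C_P, consistent with ||u||_L² ≤ C_P ||u'||_L².


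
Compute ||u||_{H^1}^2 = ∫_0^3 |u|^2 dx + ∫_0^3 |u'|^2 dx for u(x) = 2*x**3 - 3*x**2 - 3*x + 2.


||u||_{H^1}^2 = 40881/70

The H^1 norm (squared) on an interval (0, L) is
  ||u||_{H^1}^2 = ∫_0^L u(x)^2 dx + ∫_0^L u'(x)^2 dx.
Compute u'(x) = 6*x**2 - 6*x - 3.
Then u(x)^2 = 4*x**6 - 12*x**5 - 3*x**4 + 26*x**3 - 3*x**2 - 12*x + 4 and u'(x)^2 = 36*x**4 - 72*x**3 + 36*x + 9.
Integrate each monomial from 0 to 3 using ∫_0^3 c·x^n dx = c·3^(n+1)/(n+1):
  ∫_0^3 u(x)^2 dx = ∫_0^3 (4*x^6 - 12*x^5 - 3*x^4 + 26*x^3 - 3*x^2 - 12*x + 4) dx. Term by term:
    ∫_0^3 4*x^6 dx = 8748/7;  ∫_0^3 -12*x^5 dx = -1458;  ∫_0^3 -3*x^4 dx = -729/5;
    ∫_0^3 26*x^3 dx = 1053/2;  ∫_0^3 -3*x^2 dx = -27;  ∫_0^3 -12*x dx = -54;
    ∫_0^3 4 dx = 12.
  Sum: 8748/7 − 1458 − 729/5 + 1053/2 − 27 − 54 + 12 = 7239/70.
  ∫_0^3 u'(x)^2 dx = ∫_0^3 (36*x^4 - 72*x^3 + 36*x + 9) dx. Term by term:
    ∫_0^3 36*x^4 dx = 8748/5;  ∫_0^3 -72*x^3 dx = -1458;  ∫_0^3 36*x dx = 162;
    ∫_0^3 9 dx = 27.
  Sum: 8748/5 − 1458 + 162 + 27 = 2403/5.
Adding: ||u||_{H^1}^2 = 7239/70 + 2403/5 = 40881/70.


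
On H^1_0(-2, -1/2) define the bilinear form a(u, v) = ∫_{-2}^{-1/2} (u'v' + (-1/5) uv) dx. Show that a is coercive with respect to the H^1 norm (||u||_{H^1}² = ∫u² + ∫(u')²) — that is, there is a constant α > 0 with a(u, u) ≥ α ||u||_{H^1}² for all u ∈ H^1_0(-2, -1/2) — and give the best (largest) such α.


α = (-9 + 20*π^2)/(5*(9 + 4*π^2))

Coercivity of a(·,·) on H^1_0(-2, -1/2) means a(u, u) ≥ α ||u||_{H^1}² for every u ∈ H^1_0.
The interval has length L = 3/2, and Poincaré/coercivity depend only on L. Here a(u, u) = ∫(u')² + (-1/5)·∫u².
Here c = -1/5 < 0 with |c| < (π/L)² = 4*π^2/9, so coercivity still holds. The condition a(u,u) ≥ α||u||_{H^1}² reads (1−α)∫(u')² ≥ (α−c)∫u². Any admissible α is ≤ 1 (rapidly oscillating u have ∫u²/∫(u')² → 0), and α = 1 would force 0 ≥ (1−c)∫u², impossible since c < 1; so 1−α > 0. By the sharp Poincaré inequality on H^1_0 of an interval of length L, ∫(u')² ≥ (π/L)²∫u² with equality for the first sine mode sin(π(x−x₀)/L) (x₀ the left endpoint), so the inequality holds for all u iff (1−α)(π/L)² ≥ α − c, i.e. α ≤ ((π/L)² + c)/((π/L)² + 1) = (1 + c(L/π)²)/(1 + (L/π)²). (Direct route, valid since c ≤ 0: Poincaré gives c∫u² ≥ c(L/π)²∫(u')², so a(u,u) ≥ (1 + c(L/π)²)∫(u')², while ||u||_{H^1}² ≤ (1 + (L/π)²)∫(u')²; dividing yields the same α.) With (π/L)² = 4*π^2/9 and c = -1/5, the largest admissible constant is α = ((π/L)² + c)/((π/L)² + 1).
Simplifying, α = (-9 + 20*π^2)/(5*(9 + 4*π^2)).


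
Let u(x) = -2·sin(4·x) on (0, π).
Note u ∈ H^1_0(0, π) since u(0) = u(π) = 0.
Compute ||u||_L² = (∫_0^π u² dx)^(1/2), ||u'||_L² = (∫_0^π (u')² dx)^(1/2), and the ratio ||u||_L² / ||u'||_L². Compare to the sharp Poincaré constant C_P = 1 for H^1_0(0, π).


||u||_L² / ||u'||_L² = 1/4 < C_P = 1.

u(x) = -2·sin(4·x), so u'(x) = -8*cos(4*x).
Writing u(x) = A·sin(kπx/L) with A = -2 and k = 4, use ∫_0^L sin²(kπx/L) dx = L/2 and ∫_0^L cos²(kπx/L) dx = L/2.
u² = 4·sin²(4·x) and (u')² = 64·cos²(4·x), and each of sin², cos² integrates to L/2 = π/2 over (0, π).
∫_0^π u² dx = 2*π, so ||u||_L² = sqrt(2)*sqrt(π).
∫_0^π (u')² dx = 32*π, so ||u'||_L² = 4*sqrt(2)*sqrt(π).
Ratio ||u||_L² / ||u'||_L² = 1/4.
Sharp Poincaré constant on H^1_0(0, π) is C_P = L/π = 1, achieved by sin(x).
This is the k = 4 harmonic; the ratio L/(kπ) is strictly less than C_P = L/π, consistent with the sharp inequality ||u||_L² ≤ C_P ||u'||_L².


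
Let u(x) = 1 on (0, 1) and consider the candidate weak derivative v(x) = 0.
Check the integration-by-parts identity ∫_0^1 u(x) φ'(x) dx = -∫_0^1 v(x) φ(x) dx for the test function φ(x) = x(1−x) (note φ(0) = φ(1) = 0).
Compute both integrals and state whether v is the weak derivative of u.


LHS = 0, RHS = 0. Yes, v = u' weakly.

u(x) = 1, classical derivative u'(x) = 0.
φ(x) = x(1−x), so φ'(x) = 1 - 2*x.
Note φ(0) = φ(1) = 0, so the boundary term u·φ vanishes.
LHS = ∫_0^1 u(x) φ'(x) dx = ∫_0^1 (1 - 2*x) dx. Term by term:
  ∫_0^1 -2*x dx = -1;  ∫_0^1 1 dx = 1.
Sum: -1 + 1 = 0.
So LHS = 0.
∫_0^1 v(x) φ(x) dx = ∫_0^1 (0) dx. Term by term:
  ∫_0^1 0 dx = 0.
So RHS = -∫_0^1 v(x) φ(x) dx = 0.
LHS = RHS, so the identity holds for this test φ.
Moreover u is smooth here and v(x) = u'(x) = 0 pointwise, so the identity holds for every test function. Hence v is the weak derivative of u.


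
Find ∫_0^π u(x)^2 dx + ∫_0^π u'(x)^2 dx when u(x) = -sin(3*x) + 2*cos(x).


||u||_{H^1(0,π)}^2 = 9*π

u'(x) = -2*sin(x) - 3*cos(3*x).
Expand u² and (u')² and integrate term by term on (0, π), using: for integers n ≥ 1, ∫_0^π sin²(nx) dx = ∫_0^π cos²(nx) dx = π/2; for n ≠ n', ∫_0^π sin(nx)sin(n'x) dx = ∫_0^π cos(nx)cos(n'x) dx = 0; and by product-to-sum, ∫_0^π sin(nx)cos(n'x) dx = ½∫_0^π [sin((n+n')x) + sin((n−n')x)] dx, which is 0 when n+n' is even and 2n/(n²−n'²) when n+n' is odd (it need not vanish on (0, π)).
  u² squared terms: (-1)²·∫sin(3x)² dx = 1·π/2 = π/2;  (2)²·∫cos(x)² dx = 4·π/2 = 2*π.
  u² cross terms: 2·(-1)·(2)·∫sin(3x)·cos(x) dx = -4·(0) = 0.
  So ∫_0^π u² dx = π/2 + 2*π + 0 = 5*π/2.
  (u')² squared terms: (-3)²·∫cos(3x)² dx = 9·π/2 = 9*π/2;  (-2)²·∫sin(x)² dx = 4·π/2 = 2*π.
  (u')² cross terms: 2·(-3)·(-2)·∫cos(3x)·sin(x) dx = 12·(0) = 0.
  So ∫_0^π (u')² dx = 9*π/2 + 2*π + 0 = 13*π/2.
||u||_{H^1}^2 = (5*π/2) + (13*π/2) = 9*π.


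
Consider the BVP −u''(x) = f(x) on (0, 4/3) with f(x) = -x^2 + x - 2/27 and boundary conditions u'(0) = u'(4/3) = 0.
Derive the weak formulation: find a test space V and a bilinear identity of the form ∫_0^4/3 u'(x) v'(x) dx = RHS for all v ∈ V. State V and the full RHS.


V = H^1(0, 4/3) (no boundary constraint on v; u is determined up to an additive constant); weak form: ∫_0^4/3 u'v' dx = ∫_0^4/3 (-x^2 + x - 2/27) v dx for all v ∈ V.

Multiply both sides by a test function v and integrate from 0 to 4/3:
  ∫_0^4/3 −u''(x) v(x) dx = ∫_0^4/3 f(x) v(x) dx.
Integrate the LHS by parts once:
  ∫_0^4/3 −u'' v dx = −[u'(x) v(x)]_0^4/3 + ∫_0^4/3 u'(x) v'(x) dx.
Thus ∫_0^4/3 u'(x) v'(x) dx = ∫_0^4/3 f(x) v(x) dx + [u'(x) v(x)]_0^4/3.
Choose V so that boundary terms are either known or forced to vanish.
u has homogeneous Neumann: u'(0) = u'(4/3) = 0. So [u' v]_0^4/3 = 0·v(4/3) − 0·v(0) = 0 for any v; take V = H^1(0, 4/3).
Weak formulation: find u (satisfying any essential BC) such that ∫_0^4/3 u'(x) v'(x) dx = ∫_0^4/3 f v dx for all v ∈ V (homogeneous Neumann, so boundary terms vanish).
Substituting f(x) = -x^2 + x - 2/27, the right-hand side is ∫_0^4/3 (-x^2 + x - 2/27) v dx.
Compatibility check (pure Neumann): taking v ≡ 1 ∈ V gives 0 = ∫_0^4/3 f dx + (0) − (0), i.e. ∫_0^4/3 f dx must equal u'(0) − u'(4/3) = 0. Indeed ∫_0^4/3 (-x^2 + x - 2/27) dx = 0, so the data are compatible. The solution is then unique only up to an additive constant (fix it e.g. by requiring ∫_0^4/3 u dx = 0).


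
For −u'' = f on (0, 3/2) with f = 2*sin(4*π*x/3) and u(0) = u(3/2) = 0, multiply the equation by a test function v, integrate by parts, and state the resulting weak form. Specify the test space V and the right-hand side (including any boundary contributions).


V = H^1_0(0, 3/2) (so v(0) = v(3/2) = 0); weak form: ∫_0^3/2 u'v' dx = ∫_0^3/2 (2*sin(4*π*x/3)) v dx for all v ∈ V.

Multiply both sides by a test function v and integrate from 0 to 3/2:
  ∫_0^3/2 −u''(x) v(x) dx = ∫_0^3/2 f(x) v(x) dx.
Integrate the LHS by parts once:
  ∫_0^3/2 −u'' v dx = −[u'(x) v(x)]_0^3/2 + ∫_0^3/2 u'(x) v'(x) dx.
Thus ∫_0^3/2 u'(x) v'(x) dx = ∫_0^3/2 f(x) v(x) dx + [u'(x) v(x)]_0^3/2.
Choose V so that boundary terms are either known or forced to vanish.
u is Dirichlet: u(0) = u(3/2) = 0. Let V = H^1_0(0, 3/2); then v(0) = v(3/2) = 0, and [u' v]_0^3/2 = 0.
Weak formulation: find u (satisfying any essential BC) such that ∫_0^3/2 u'(x) v'(x) dx = ∫_0^3/2 f v dx for all v ∈ V.
Substituting f(x) = 2*sin(4*π*x/3), the right-hand side is ∫_0^3/2 (2*sin(4*π*x/3)) v dx.


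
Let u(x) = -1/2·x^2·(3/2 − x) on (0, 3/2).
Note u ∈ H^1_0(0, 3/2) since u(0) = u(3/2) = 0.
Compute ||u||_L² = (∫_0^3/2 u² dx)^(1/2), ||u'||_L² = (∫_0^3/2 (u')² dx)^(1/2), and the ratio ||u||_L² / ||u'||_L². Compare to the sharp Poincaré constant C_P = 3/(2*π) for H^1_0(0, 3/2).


||u||_L² / ||u'||_L² = 3*sqrt(14)/28 < C_P = 3/(2*π).

u(x) = -1/2·x^2·(3/2 − x), so u'(x) = 3*x*(x - 1)/2.
u(x) = -1/2·x^2·(3/2 − x) vanishes at x = 0 and x = 3/2, so u ∈ H^1_0(0, 3/2). Differentiate via the product rule and integrate the resulting polynomials term by term.
  ∫_0^3/2 u² dx = ∫_0^3/2 (x^6/4 - 3*x^5/4 + 9*x^4/16) dx. Term by term:
    ∫_0^3/2 x^6/4 dx = 2187/3584;  ∫_0^3/2 -3*x^5/4 dx = -729/512;  ∫_0^3/2 9*x^4/16 dx = 2187/2560.
  Sum: 2187/3584 − 729/512 + 2187/2560 = 729/17920.
  ∫_0^3/2 (u')² dx = ∫_0^3/2 (9*x^4/4 - 9*x^3/2 + 9*x^2/4) dx. Term by term:
    ∫_0^3/2 9*x^4/4 dx = 2187/640;  ∫_0^3/2 -9*x^3/2 dx = -729/128;  ∫_0^3/2 9*x^2/4 dx = 81/32.
  Sum: 2187/640 − 729/128 + 81/32 = 81/320.
∫_0^3/2 u² dx = 729/17920, so ||u||_L² = 27*sqrt(70)/1120.
∫_0^3/2 (u')² dx = 81/320, so ||u'||_L² = 9*sqrt(5)/40.
Ratio ||u||_L² / ||u'||_L² = 3*sqrt(14)/28.
Sharp Poincaré constant on H^1_0(0, 3/2) is C_P = L/π = 3/(2*π), achieved by sin(2*π/3·x).
A polynomial bump cannot attain the sharp Poincaré constant (only the first sine eigenfunction does), so the ratio is strictly less than C_P, consistent with ||u||_L² ≤ C_P ||u'||_L².


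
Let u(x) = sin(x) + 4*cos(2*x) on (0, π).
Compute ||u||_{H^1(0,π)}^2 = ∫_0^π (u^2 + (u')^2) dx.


||u||_{H^1(0,π)}^2 = -80/3 + 41*π

u'(x) = -8*sin(2*x) + cos(x).
Expand u² and (u')² and integrate term by term on (0, π), using: for integers n ≥ 1, ∫_0^π sin²(nx) dx = ∫_0^π cos²(nx) dx = π/2; for n ≠ n', ∫_0^π sin(nx)sin(n'x) dx = ∫_0^π cos(nx)cos(n'x) dx = 0; and by product-to-sum, ∫_0^π sin(nx)cos(n'x) dx = ½∫_0^π [sin((n+n')x) + sin((n−n')x)] dx, which is 0 when n+n' is even and 2n/(n²−n'²) when n+n' is odd (it need not vanish on (0, π)).
  u² squared terms: (4)²·∫cos(2x)² dx = 16·π/2 = 8*π;  (1)²·∫sin(x)² dx = 1·π/2 = π/2.
  u² cross terms: 2·(4)·(1)·∫cos(2x)·sin(x) dx = 8·(-2/3) = -16/3.
  So ∫_0^π u² dx = 8*π + π/2 − 16/3 = -16/3 + 17*π/2.
  (u')² squared terms: (-8)²·∫sin(2x)² dx = 64·π/2 = 32*π;  (1)²·∫cos(x)² dx = 1·π/2 = π/2.
  (u')² cross terms: 2·(-8)·(1)·∫sin(2x)·cos(x) dx = -16·(4/3) = -64/3.
  So ∫_0^π (u')² dx = 32*π + π/2 − 64/3 = -64/3 + 65*π/2.
||u||_{H^1}^2 = (-16/3 + 17*π/2) + (-64/3 + 65*π/2) = -80/3 + 41*π.


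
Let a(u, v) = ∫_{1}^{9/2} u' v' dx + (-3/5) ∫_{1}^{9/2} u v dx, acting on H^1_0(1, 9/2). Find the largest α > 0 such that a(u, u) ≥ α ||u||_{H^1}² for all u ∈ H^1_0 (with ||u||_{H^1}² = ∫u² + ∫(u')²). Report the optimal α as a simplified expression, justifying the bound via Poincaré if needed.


α = (-147 + 20*π^2)/(5*(4*π^2 + 49))

Coercivity of a(·,·) on H^1_0(1, 9/2) means a(u, u) ≥ α ||u||_{H^1}² for every u ∈ H^1_0.
The interval has length L = 7/2, and Poincaré/coercivity depend only on L. Here a(u, u) = ∫(u')² + (-3/5)·∫u².
Here c = -3/5 < 0 with |c| < (π/L)² = 4*π^2/49, so coercivity still holds. The condition a(u,u) ≥ α||u||_{H^1}² reads (1−α)∫(u')² ≥ (α−c)∫u². Any admissible α is ≤ 1 (rapidly oscillating u have ∫u²/∫(u')² → 0), and α = 1 would force 0 ≥ (1−c)∫u², impossible since c < 1; so 1−α > 0. By the sharp Poincaré inequality on H^1_0 of an interval of length L, ∫(u')² ≥ (π/L)²∫u² with equality for the first sine mode sin(π(x−x₀)/L) (x₀ the left endpoint), so the inequality holds for all u iff (1−α)(π/L)² ≥ α − c, i.e. α ≤ ((π/L)² + c)/((π/L)² + 1) = (1 + c(L/π)²)/(1 + (L/π)²). (Direct route, valid since c ≤ 0: Poincaré gives c∫u² ≥ c(L/π)²∫(u')², so a(u,u) ≥ (1 + c(L/π)²)∫(u')², while ||u||_{H^1}² ≤ (1 + (L/π)²)∫(u')²; dividing yields the same α.) With (π/L)² = 4*π^2/49 and c = -3/5, the largest admissible constant is α = ((π/L)² + c)/((π/L)² + 1).
Simplifying, α = (-147 + 20*π^2)/(5*(4*π^2 + 49)).


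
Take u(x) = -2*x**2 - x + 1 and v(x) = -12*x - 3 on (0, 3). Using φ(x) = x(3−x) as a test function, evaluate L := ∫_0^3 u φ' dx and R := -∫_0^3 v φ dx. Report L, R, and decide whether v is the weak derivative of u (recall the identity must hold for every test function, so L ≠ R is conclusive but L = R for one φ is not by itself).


LHS = 63/2, RHS = 189/2. No, v is not the weak derivative of u.

u(x) = -2*x**2 - x + 1, classical derivative u'(x) = -4*x - 1.
φ(x) = x(3−x), so φ'(x) = 3 - 2*x.
Note φ(0) = φ(3) = 0, so the boundary term u·φ vanishes.
LHS = ∫_0^3 u(x) φ'(x) dx = ∫_0^3 (4*x^3 - 4*x^2 - 5*x + 3) dx. Term by term:
  ∫_0^3 4*x^3 dx = 81;  ∫_0^3 -4*x^2 dx = -36;  ∫_0^3 -5*x dx = -45/2;
  ∫_0^3 3 dx = 9.
Sum: 81 − 36 − 45/2 + 9 = 63/2.
So LHS = 63/2.
∫_0^3 v(x) φ(x) dx = ∫_0^3 (12*x^3 - 33*x^2 - 9*x) dx. Term by term:
  ∫_0^3 12*x^3 dx = 243;  ∫_0^3 -33*x^2 dx = -297;  ∫_0^3 -9*x dx = -81/2.
Sum: 243 − 297 − 81/2 = -189/2.
So RHS = -∫_0^3 v(x) φ(x) dx = 189/2.
LHS − RHS = -63 ≠ 0, so the identity fails.
(For a valid weak derivative the identity must hold for EVERY test function, in particular this one. The failure shows v is NOT the weak derivative of u.)
Correct weak derivative would be u'(x) = -4*x - 1.


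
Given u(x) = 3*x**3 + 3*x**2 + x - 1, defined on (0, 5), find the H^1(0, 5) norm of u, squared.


||u||_{H^1}^2 = 4753835/21

The H^1 norm (squared) on an interval (0, L) is
  ||u||_{H^1}^2 = ∫_0^L u(x)^2 dx + ∫_0^L u'(x)^2 dx.
Compute u'(x) = 9*x**2 + 6*x + 1.
Then u(x)^2 = 9*x**6 + 18*x**5 + 15*x**4 - 5*x**2 - 2*x + 1 and u'(x)^2 = 81*x**4 + 108*x**3 + 54*x**2 + 12*x + 1.
Integrate each monomial from 0 to 5 using ∫_0^5 c·x^n dx = c·5^(n+1)/(n+1):
  ∫_0^5 u(x)^2 dx = ∫_0^5 (9*x^6 + 18*x^5 + 15*x^4 - 5*x^2 - 2*x + 1) dx. Term by term:
    ∫_0^5 9*x^6 dx = 703125/7;  ∫_0^5 18*x^5 dx = 46875;  ∫_0^5 15*x^4 dx = 9375;
    ∫_0^5 -5*x^2 dx = -625/3;  ∫_0^5 -2*x dx = -25;  ∫_0^5 1 dx = 5.
  Sum: 703125/7 + 46875 + 9375 − 625/3 − 25 + 5 = 3285830/21.
  ∫_0^5 u'(x)^2 dx = ∫_0^5 (81*x^4 + 108*x^3 + 54*x^2 + 12*x + 1) dx. Term by term:
    ∫_0^5 81*x^4 dx = 50625;  ∫_0^5 108*x^3 dx = 16875;  ∫_0^5 54*x^2 dx = 2250;
    ∫_0^5 12*x dx = 150;  ∫_0^5 1 dx = 5.
  Sum: 50625 + 16875 + 2250 + 150 + 5 = 69905.
Adding: ||u||_{H^1}^2 = 3285830/21 + 69905 = 4753835/21.


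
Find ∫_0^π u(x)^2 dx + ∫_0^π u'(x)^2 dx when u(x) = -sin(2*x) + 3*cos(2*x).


||u||_{H^1(0,π)}^2 = 25*π

u'(x) = -6*sin(2*x) - 2*cos(2*x).
Expand u² and (u')² and integrate term by term on (0, π), using: for integers n ≥ 1, ∫_0^π sin²(nx) dx = ∫_0^π cos²(nx) dx = π/2; for n ≠ n', ∫_0^π sin(nx)sin(n'x) dx = ∫_0^π cos(nx)cos(n'x) dx = 0; and by product-to-sum, ∫_0^π sin(nx)cos(n'x) dx = ½∫_0^π [sin((n+n')x) + sin((n−n')x)] dx, which is 0 when n+n' is even and 2n/(n²−n'²) when n+n' is odd (it need not vanish on (0, π)).
  u² squared terms: (-1)²·∫sin(2x)² dx = 1·π/2 = π/2;  (3)²·∫cos(2x)² dx = 9·π/2 = 9*π/2.
  u² cross terms: 2·(-1)·(3)·∫sin(2x)·cos(2x) dx = -6·(0) = 0.
  So ∫_0^π u² dx = π/2 + 9*π/2 + 0 = 5*π.
  (u')² squared terms: (-6)²·∫sin(2x)² dx = 36·π/2 = 18*π;  (-2)²·∫cos(2x)² dx = 4·π/2 = 2*π.
  (u')² cross terms: 2·(-6)·(-2)·∫sin(2x)·cos(2x) dx = 24·(0) = 0.
  So ∫_0^π (u')² dx = 18*π + 2*π + 0 = 20*π.
||u||_{H^1}^2 = (5*π) + (20*π) = 25*π.


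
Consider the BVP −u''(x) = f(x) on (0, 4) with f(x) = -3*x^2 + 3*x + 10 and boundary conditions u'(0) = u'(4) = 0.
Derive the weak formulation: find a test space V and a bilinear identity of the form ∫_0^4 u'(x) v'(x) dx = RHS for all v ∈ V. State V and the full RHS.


V = H^1(0, 4) (no boundary constraint on v; u is determined up to an additive constant); weak form: ∫_0^4 u'v' dx = ∫_0^4 (-3*x^2 + 3*x + 10) v dx for all v ∈ V.

Multiply both sides by a test function v and integrate from 0 to 4:
  ∫_0^4 −u''(x) v(x) dx = ∫_0^4 f(x) v(x) dx.
Integrate the LHS by parts once:
  ∫_0^4 −u'' v dx = −[u'(x) v(x)]_0^4 + ∫_0^4 u'(x) v'(x) dx.
Thus ∫_0^4 u'(x) v'(x) dx = ∫_0^4 f(x) v(x) dx + [u'(x) v(x)]_0^4.
Choose V so that boundary terms are either known or forced to vanish.
u has homogeneous Neumann: u'(0) = u'(4) = 0. So [u' v]_0^4 = 0·v(4) − 0·v(0) = 0 for any v; take V = H^1(0, 4).
Weak formulation: find u (satisfying any essential BC) such that ∫_0^4 u'(x) v'(x) dx = ∫_0^4 f v dx for all v ∈ V (homogeneous Neumann, so boundary terms vanish).
Substituting f(x) = -3*x^2 + 3*x + 10, the right-hand side is ∫_0^4 (-3*x^2 + 3*x + 10) v dx.
Compatibility check (pure Neumann): taking v ≡ 1 ∈ V gives 0 = ∫_0^4 f dx + (0) − (0), i.e. ∫_0^4 f dx must equal u'(0) − u'(4) = 0. Indeed ∫_0^4 (-3*x^2 + 3*x + 10) dx = 0, so the data are compatible. The solution is then unique only up to an additive constant (fix it e.g. by requiring ∫_0^4 u dx = 0).


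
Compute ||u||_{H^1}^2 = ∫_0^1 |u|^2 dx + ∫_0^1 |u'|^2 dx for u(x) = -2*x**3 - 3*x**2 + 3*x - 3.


||u||_{H^1}^2 = 1797/70

The H^1 norm (squared) on an interval (0, L) is
  ||u||_{H^1}^2 = ∫_0^L u(x)^2 dx + ∫_0^L u'(x)^2 dx.
Compute u'(x) = -6*x**2 - 6*x + 3.
Then u(x)^2 = 4*x**6 + 12*x**5 - 3*x**4 - 6*x**3 + 27*x**2 - 18*x + 9 and u'(x)^2 = 36*x**4 + 72*x**3 - 36*x + 9.
Integrate each monomial from 0 to 1 using ∫_0^1 c·x^n dx = c·1^(n+1)/(n+1):
  ∫_0^1 u(x)^2 dx = ∫_0^1 (4*x^6 + 12*x^5 - 3*x^4 - 6*x^3 + 27*x^2 - 18*x + 9) dx. Term by term:
    ∫_0^1 4*x^6 dx = 4/7;  ∫_0^1 12*x^5 dx = 2;  ∫_0^1 -3*x^4 dx = -3/5;
    ∫_0^1 -6*x^3 dx = -3/2;  ∫_0^1 27*x^2 dx = 9;  ∫_0^1 -18*x dx = -9;
    ∫_0^1 9 dx = 9.
  Sum: 4/7 + 2 − 3/5 − 3/2 + 9 − 9 + 9 = 663/70.
  ∫_0^1 u'(x)^2 dx = ∫_0^1 (36*x^4 + 72*x^3 - 36*x + 9) dx. Term by term:
    ∫_0^1 36*x^4 dx = 36/5;  ∫_0^1 72*x^3 dx = 18;  ∫_0^1 -36*x dx = -18;
    ∫_0^1 9 dx = 9.
  Sum: 36/5 + 18 − 18 + 9 = 81/5.
Adding: ||u||_{H^1}^2 = 663/70 + 81/5 = 1797/70.


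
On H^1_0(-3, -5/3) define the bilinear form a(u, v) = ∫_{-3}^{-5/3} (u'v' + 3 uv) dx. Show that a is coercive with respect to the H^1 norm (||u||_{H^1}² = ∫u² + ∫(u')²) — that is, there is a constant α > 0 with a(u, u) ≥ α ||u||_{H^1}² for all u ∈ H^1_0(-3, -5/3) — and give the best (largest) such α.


α = 1

Coercivity of a(·,·) on H^1_0(-3, -5/3) means a(u, u) ≥ α ||u||_{H^1}² for every u ∈ H^1_0.
The interval has length L = 4/3, and Poincaré/coercivity depend only on L. Here a(u, u) = ∫(u')² + (3)·∫u².
Here c = 3 ≥ 1, so a(u,u) = ∫(u')² + c∫u² ≥ ∫(u')² + ∫u² = ||u||_{H^1}², i.e. α = 1 works. No larger α is possible: a(u,u) ≥ α||u||_{H^1}² means (1−α)∫(u')² ≥ (α−c)∫u², and for the modes u_n = sin(nπ(x−x₀)/L) (x₀ the left endpoint) one has ∫u_n²/∫(u_n')² = (L/(nπ))² → 0, so a(u_n,u_n)/||u_n||_{H^1}² → 1. Hence the optimal constant is α = 1.
Therefore α = 1.


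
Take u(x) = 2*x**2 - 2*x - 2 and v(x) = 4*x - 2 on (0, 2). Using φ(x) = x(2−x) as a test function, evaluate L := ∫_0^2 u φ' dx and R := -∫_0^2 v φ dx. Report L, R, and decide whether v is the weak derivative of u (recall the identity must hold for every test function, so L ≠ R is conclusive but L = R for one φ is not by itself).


LHS = -8/3, RHS = -8/3. Yes, v = u' weakly.

u(x) = 2*x**2 - 2*x - 2, classical derivative u'(x) = 4*x - 2.
φ(x) = x(2−x), so φ'(x) = 2 - 2*x.
Note φ(0) = φ(2) = 0, so the boundary term u·φ vanishes.
LHS = ∫_0^2 u(x) φ'(x) dx = ∫_0^2 (-4*x^3 + 8*x^2 - 4) dx. Term by term:
  ∫_0^2 -4*x^3 dx = -16;  ∫_0^2 8*x^2 dx = 64/3;  ∫_0^2 -4 dx = -8.
Sum: -16 + 64/3 − 8 = -8/3.
So LHS = -8/3.
∫_0^2 v(x) φ(x) dx = ∫_0^2 (-4*x^3 + 10*x^2 - 4*x) dx. Term by term:
  ∫_0^2 -4*x^3 dx = -16;  ∫_0^2 10*x^2 dx = 80/3;  ∫_0^2 -4*x dx = -8.
Sum: -16 + 80/3 − 8 = 8/3.
So RHS = -∫_0^2 v(x) φ(x) dx = -8/3.
LHS = RHS, so the identity holds for this test φ.
Moreover u is smooth here and v(x) = u'(x) = 4*x - 2 pointwise, so the identity holds for every test function. Hence v is the weak derivative of u.


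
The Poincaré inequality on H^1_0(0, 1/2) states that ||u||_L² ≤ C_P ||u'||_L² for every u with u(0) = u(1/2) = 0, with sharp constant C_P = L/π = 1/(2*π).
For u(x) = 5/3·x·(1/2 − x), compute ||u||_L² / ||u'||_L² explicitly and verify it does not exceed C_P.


||u||_L² / ||u'||_L² = sqrt(10)/20 < C_P = 1/(2*π).

u(x) = 5/3·x·(1/2 − x), so u'(x) = 5/6 - 10*x/3.
u(x) = 5/3·x·(1/2 − x) vanishes at x = 0 and x = 1/2, so u ∈ H^1_0(0, 1/2). Differentiate via the product rule and integrate the resulting polynomials term by term.
  ∫_0^1/2 u² dx = ∫_0^1/2 (25*x^4/9 - 25*x^3/9 + 25*x^2/36) dx. Term by term:
    ∫_0^1/2 25*x^4/9 dx = 5/288;  ∫_0^1/2 -25*x^3/9 dx = -25/576;  ∫_0^1/2 25*x^2/36 dx = 25/864.
  Sum: 5/288 − 25/576 + 25/864 = 5/1728.
  ∫_0^1/2 (u')² dx = ∫_0^1/2 (100*x^2/9 - 50*x/9 + 25/36) dx. Term by term:
    ∫_0^1/2 100*x^2/9 dx = 25/54;  ∫_0^1/2 -50*x/9 dx = -25/36;  ∫_0^1/2 25/36 dx = 25/72.
  Sum: 25/54 − 25/36 + 25/72 = 25/216.
∫_0^1/2 u² dx = 5/1728, so ||u||_L² = sqrt(15)/72.
∫_0^1/2 (u')² dx = 25/216, so ||u'||_L² = 5*sqrt(6)/36.
Ratio ||u||_L² / ||u'||_L² = sqrt(10)/20.
Sharp Poincaré constant on H^1_0(0, 1/2) is C_P = L/π = 1/(2*π), achieved by sin(2*π·x).
A polynomial bump cannot attain the sharp Poincaré constant (only the first sine eigenfunction does), so the ratio is strictly less than C_P, consistent with ||u||_L² ≤ C_P ||u'||_L².
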